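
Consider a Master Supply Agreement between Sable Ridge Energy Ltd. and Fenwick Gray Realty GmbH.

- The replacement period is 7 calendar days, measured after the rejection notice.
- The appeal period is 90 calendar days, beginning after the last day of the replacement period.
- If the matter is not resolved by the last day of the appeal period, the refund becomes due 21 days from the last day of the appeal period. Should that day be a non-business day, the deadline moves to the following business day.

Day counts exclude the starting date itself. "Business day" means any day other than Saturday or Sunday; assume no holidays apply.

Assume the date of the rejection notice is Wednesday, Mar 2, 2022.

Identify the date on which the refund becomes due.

Jun 28, 2022

The last day of the replacement period: Mar 2, 2022 + 7 days = Mar 9, 2022.
Adding 90 calendar days to Mar 9, 2022 gives Jun 7, 2022, which is the last day of the appeal period.
The date on which the refund becomes due: 21 calendar days after Jun 7, 2022 is Jun 28, 2022. Jun 28, 2022 is a Tuesday, so no roll-forward applies.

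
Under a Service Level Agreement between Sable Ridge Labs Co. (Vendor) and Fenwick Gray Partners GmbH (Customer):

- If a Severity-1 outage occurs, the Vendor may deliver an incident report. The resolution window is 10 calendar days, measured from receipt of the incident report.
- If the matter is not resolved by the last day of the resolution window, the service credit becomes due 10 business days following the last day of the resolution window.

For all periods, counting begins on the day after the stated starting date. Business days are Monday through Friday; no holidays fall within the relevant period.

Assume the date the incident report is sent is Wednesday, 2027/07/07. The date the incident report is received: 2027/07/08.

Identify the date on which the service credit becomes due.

2027/07/30

The last day of the resolution window: 10 calendar days after 2027/07/08 is 2027/07/18.
The date on which the service credit becomes due: counting 10 business days from Sunday, 2027/07/18 (Jul 19, Jul 20, Jul 21, Jul 22, Jul 23, Jul 26, Jul 27, Jul 28, Jul 29, Jul 30, skipping weekends) reaches Friday, 2027/07/30.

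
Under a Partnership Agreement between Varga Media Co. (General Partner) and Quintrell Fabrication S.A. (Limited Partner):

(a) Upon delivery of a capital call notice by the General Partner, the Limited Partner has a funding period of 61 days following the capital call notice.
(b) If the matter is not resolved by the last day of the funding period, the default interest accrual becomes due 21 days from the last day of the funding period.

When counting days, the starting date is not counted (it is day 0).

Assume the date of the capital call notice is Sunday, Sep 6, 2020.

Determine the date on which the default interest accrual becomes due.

Nov 27, 2020

The last day of the funding period: 61 calendar days after Sep 6, 2020 is Nov 6, 2020.
The date on which the default interest accrual becomes due: Nov 6, 2020 + 21 days = Nov 27, 2020.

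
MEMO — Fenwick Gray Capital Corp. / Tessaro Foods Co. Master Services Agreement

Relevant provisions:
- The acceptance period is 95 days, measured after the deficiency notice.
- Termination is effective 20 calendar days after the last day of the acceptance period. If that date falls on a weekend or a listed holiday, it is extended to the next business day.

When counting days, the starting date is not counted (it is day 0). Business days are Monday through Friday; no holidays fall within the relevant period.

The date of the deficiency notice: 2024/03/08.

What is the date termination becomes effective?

Adding 95 calendar days to 2024/03/08 gives 2024/06/11, which is the last day of the acceptance period.
The date termination becomes effective: 20 calendar days after 2024/06/11 is 2024/07/01. 2024/07/01 is a Monday, so no roll-forward applies.

2024/07/01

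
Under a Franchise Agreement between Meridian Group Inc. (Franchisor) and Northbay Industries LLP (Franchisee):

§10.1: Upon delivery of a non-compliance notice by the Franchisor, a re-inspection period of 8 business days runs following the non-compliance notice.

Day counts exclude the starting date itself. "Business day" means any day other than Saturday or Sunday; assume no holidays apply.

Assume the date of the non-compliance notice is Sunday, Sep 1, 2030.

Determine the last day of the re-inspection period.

The last day of the re-inspection period: counting 8 business days from Sunday, Sep 1, 2030 (Sep 2, Sep 3, Sep 4, Sep 5, Sep 6, Sep 9, Sep 10, Sep 11, skipping weekends) reaches Wednesday, Sep 11, 2030.

Sep 11, 2030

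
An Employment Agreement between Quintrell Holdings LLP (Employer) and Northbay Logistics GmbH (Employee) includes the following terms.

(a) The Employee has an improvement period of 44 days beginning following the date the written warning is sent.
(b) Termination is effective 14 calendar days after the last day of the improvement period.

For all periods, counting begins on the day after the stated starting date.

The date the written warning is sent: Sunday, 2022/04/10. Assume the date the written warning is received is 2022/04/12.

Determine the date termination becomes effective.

2022/06/07

The last day of the improvement period: 44 calendar days after 2022/04/10 is 2022/05/24.
Adding 14 calendar days to 2022/05/24 gives 2022/06/07, which is the date termination becomes effective.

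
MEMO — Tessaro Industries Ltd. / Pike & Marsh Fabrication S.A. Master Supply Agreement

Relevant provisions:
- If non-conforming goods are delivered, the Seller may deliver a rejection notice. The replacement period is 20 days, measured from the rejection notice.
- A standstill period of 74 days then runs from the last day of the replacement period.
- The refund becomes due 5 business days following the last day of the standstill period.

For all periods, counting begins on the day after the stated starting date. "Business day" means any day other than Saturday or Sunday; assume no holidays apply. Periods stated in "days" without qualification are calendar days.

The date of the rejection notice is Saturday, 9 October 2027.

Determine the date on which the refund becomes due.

The last day of the replacement period: 20 calendar days after 9 October 2027 is 29 October 2027.
Adding 74 calendar days to 29 October 2027 gives 11 January 2028, which is the last day of the standstill period.
The date on which the refund becomes due: counting 5 business days from Tuesday, 11 January 2028 (Jan 12, Jan 13, Jan 14, Jan 17, Jan 18, skipping weekends) reaches Tuesday, 18 January 2028.

18 January 2028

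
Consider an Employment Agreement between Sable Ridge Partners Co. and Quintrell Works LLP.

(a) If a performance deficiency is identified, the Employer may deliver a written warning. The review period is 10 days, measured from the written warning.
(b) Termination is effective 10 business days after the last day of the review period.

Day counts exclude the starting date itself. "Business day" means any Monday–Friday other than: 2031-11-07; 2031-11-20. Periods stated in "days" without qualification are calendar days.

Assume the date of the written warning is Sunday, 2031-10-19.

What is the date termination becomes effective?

Adding 10 calendar days to 2031-10-19 gives 2031-10-29, which is the last day of the review period.
The date termination becomes effective: counting 10 business days from Wednesday, 2031-10-29 (Oct 30, Oct 31, Nov 3, Nov 4, Nov 5, Nov 6, Nov 10, Nov 11, Nov 12, Nov 13, skipping weekends and the listed holiday on Nov 7) reaches Thursday, 2031-11-13.

2031-11-13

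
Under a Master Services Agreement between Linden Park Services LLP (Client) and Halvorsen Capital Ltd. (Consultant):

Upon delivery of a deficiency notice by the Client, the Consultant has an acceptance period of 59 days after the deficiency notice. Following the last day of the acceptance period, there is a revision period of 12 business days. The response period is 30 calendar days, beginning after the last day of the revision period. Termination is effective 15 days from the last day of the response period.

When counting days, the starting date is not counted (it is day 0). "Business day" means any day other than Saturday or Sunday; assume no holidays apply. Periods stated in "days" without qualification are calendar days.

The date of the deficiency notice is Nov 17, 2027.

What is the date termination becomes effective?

Adding 59 calendar days to Nov 17, 2027 gives Jan 15, 2028, which is the last day of the acceptance period.
From Saturday, Jan 15, 2028, 12 business days (Jan 17, Jan 18, Jan 19, Jan 20, …, Jan 28, Jan 31, Feb 1, skipping weekends) brings us to Tuesday, Feb 1, 2028, which is the last day of the revision period.
The last day of the response period: 30 calendar days after Feb 1, 2028 is Mar 2, 2028.
The date termination becomes effective: 15 calendar days after Mar 2, 2028 is Mar 17, 2028.

Mar 17, 2028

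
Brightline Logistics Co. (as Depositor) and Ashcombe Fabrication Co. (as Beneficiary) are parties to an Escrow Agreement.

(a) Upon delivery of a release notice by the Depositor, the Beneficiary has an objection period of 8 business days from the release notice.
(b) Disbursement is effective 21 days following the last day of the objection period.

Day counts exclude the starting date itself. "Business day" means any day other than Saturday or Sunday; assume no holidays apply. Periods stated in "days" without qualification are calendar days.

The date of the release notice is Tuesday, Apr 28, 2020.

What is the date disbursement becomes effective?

May 29, 2020

The last day of the objection period: 8 business days after Tuesday, Apr 28, 2020, skipping weekends — Apr 29, Apr 30, May 1, May 4, May 5, May 6, May 7, May 8 — lands on Friday, May 8, 2020.
The date disbursement becomes effective: 21 calendar days after May 8, 2020 is May 29, 2020.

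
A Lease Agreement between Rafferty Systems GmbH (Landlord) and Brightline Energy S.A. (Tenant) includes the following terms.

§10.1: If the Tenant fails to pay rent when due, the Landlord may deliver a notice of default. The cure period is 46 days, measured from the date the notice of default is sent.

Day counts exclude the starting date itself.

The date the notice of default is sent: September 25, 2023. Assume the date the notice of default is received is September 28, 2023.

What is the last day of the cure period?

November 10, 2023

The last day of the cure period: September 25, 2023 + 46 days = November 10, 2023.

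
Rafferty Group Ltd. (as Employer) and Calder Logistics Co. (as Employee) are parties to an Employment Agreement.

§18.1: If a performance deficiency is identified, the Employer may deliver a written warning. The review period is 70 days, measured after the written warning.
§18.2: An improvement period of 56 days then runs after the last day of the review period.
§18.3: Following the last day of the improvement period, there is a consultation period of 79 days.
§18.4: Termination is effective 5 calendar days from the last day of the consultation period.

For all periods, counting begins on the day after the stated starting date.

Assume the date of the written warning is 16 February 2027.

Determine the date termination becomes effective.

14 September 2027

Adding 70 calendar days to 16 February 2027 gives 27 April 2027, which is the last day of the review period.
Adding 56 calendar days to 27 April 2027 gives 22 June 2027, which is the last day of the improvement period.
The last day of the consultation period: 22 June 2027 + 79 days = 9 September 2027.
The date termination becomes effective: 9 September 2027 + 5 days = 14 September 2027.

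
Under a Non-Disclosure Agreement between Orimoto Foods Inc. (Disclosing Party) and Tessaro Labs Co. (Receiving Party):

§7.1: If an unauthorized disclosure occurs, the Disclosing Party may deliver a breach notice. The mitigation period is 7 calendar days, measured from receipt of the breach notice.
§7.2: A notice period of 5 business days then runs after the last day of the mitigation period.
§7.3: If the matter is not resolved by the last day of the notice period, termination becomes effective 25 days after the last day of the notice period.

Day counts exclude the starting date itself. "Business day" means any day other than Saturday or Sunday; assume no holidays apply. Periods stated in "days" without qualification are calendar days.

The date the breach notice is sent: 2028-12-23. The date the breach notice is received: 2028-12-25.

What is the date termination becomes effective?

2029-02-02

Adding 7 calendar days to 2028-12-25 gives 2029-01-01, which is the last day of the mitigation period.
The last day of the notice period: counting 5 business days from Monday, 2029-01-01 (Jan 2, Jan 3, Jan 4, Jan 5, Jan 8, skipping weekends) reaches Monday, 2029-01-08.
Adding 25 calendar days to 2029-01-08 gives 2029-02-02, which is the date termination becomes effective.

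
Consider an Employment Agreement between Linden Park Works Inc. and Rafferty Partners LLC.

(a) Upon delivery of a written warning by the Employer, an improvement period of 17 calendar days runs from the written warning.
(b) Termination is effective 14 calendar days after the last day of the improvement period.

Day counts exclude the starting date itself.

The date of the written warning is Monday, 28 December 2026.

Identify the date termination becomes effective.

Adding 17 calendar days to 28 December 2026 gives 14 January 2027, which is the last day of the improvement period.
The date termination becomes effective: 14 calendar days after 14 January 2027 is 28 January 2027.

28 January 2027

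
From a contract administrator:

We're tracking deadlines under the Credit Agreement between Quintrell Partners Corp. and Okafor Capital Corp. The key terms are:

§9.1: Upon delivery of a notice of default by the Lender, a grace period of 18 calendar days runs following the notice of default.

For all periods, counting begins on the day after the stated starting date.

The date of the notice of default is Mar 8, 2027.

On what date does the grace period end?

Mar 26, 2027

The last day of the grace period: 18 calendar days after Mar 8, 2027 is Mar 26, 2027.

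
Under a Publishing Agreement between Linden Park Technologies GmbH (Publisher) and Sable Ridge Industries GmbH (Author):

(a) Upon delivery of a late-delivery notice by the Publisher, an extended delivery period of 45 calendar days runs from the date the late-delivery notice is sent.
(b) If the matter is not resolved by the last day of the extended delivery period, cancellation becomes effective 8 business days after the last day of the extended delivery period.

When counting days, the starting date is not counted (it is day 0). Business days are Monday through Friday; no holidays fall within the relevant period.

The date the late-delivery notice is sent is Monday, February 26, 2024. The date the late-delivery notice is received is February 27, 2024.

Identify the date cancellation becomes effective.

April 23, 2024

The last day of the extended delivery period: 45 calendar days after February 26, 2024 is April 11, 2024.
The date cancellation becomes effective: counting 8 business days from Thursday, April 11, 2024 (Apr 12, Apr 15, Apr 16, Apr 17, Apr 18, Apr 19, Apr 22, Apr 23, skipping weekends) reaches Tuesday, April 23, 2024.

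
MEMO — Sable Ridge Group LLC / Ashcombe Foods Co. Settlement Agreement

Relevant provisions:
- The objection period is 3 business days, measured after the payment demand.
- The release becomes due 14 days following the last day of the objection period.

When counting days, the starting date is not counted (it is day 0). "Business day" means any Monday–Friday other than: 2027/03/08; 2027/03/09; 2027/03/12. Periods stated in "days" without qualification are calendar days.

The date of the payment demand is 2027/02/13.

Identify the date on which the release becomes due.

From Saturday, 2027/02/13, 3 business days (Feb 15, Feb 16, Feb 17, skipping weekends) brings us to Wednesday, 2027/02/17, which is the last day of the objection period.
The date on which the release becomes due: 14 calendar days after 2027/02/17 is 2027/03/03.

2027/03/03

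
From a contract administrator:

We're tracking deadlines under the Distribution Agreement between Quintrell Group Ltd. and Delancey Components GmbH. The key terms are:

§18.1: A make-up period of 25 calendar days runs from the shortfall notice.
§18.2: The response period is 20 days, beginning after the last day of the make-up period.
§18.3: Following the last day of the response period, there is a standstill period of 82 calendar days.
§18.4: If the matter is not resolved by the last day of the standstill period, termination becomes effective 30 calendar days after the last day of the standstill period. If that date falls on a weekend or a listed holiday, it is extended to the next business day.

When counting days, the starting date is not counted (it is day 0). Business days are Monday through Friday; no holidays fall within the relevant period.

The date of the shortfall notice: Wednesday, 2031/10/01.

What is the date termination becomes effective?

2032/03/08

The last day of the make-up period: 2031/10/01 + 25 days = 2031/10/26.
Adding 20 calendar days to 2031/10/26 gives 2031/11/15, which is the last day of the response period.
The last day of the standstill period: 2031/11/15 + 82 days = 2032/02/05.
The date termination becomes effective: 2032/02/05 + 30 days = 2032/03/06. That falls on a Saturday, so it rolls to the next business day, Monday, 2032/03/08.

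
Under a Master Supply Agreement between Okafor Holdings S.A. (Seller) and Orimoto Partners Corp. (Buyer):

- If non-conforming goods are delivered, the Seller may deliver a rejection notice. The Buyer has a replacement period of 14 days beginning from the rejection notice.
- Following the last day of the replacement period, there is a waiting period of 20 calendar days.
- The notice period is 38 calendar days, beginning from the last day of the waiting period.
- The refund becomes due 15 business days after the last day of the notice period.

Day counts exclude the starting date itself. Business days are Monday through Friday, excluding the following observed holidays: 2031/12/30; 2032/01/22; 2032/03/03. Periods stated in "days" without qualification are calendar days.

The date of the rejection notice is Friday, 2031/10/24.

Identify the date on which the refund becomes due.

The last day of the replacement period: 14 calendar days after 2031/10/24 is 2031/11/07.
Adding 20 calendar days to 2031/11/07 gives 2031/11/27, which is the last day of the waiting period.
The last day of the notice period: 2031/11/27 + 38 days = 2032/01/04.
From Sunday, 2032/01/04, 15 business days (Jan 5, Jan 6, Jan 7, Jan 8, …, Jan 21, Jan 23, Jan 26, skipping weekends and the listed holiday on Jan 22) brings us to Monday, 2032/01/26, which is the date on which the refund becomes due.

2032/01/26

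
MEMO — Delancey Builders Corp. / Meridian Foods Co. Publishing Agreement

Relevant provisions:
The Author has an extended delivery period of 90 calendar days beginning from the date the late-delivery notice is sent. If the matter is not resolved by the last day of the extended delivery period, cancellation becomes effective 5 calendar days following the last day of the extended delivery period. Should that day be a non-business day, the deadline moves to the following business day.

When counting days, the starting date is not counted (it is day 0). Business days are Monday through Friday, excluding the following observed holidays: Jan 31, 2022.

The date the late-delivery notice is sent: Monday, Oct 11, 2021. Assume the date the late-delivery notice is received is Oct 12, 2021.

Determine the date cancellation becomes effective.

Jan 14, 2022

Adding 90 calendar days to Oct 11, 2021 gives Jan 9, 2022, which is the last day of the extended delivery period.
The date cancellation becomes effective: Jan 9, 2022 + 5 days = Jan 14, 2022. Jan 14, 2022 is a Friday and is not a listed holiday, so no roll-forward applies.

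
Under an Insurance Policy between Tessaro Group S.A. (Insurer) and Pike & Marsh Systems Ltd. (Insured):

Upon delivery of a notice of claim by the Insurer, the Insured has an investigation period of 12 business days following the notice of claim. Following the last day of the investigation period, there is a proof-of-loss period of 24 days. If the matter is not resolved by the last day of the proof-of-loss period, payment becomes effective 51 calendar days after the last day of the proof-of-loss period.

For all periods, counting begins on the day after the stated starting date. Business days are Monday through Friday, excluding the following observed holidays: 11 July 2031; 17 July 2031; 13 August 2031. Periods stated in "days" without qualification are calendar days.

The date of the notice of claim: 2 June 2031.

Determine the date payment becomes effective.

From Monday, 2 June 2031, 12 business days (Jun 3, Jun 4, Jun 5, Jun 6, …, Jun 16, Jun 17, Jun 18, skipping weekends) brings us to Wednesday, 18 June 2031, which is the last day of the investigation period.
Adding 24 calendar days to 18 June 2031 gives 12 July 2031, which is the last day of the proof-of-loss period.
Adding 51 calendar days to 12 July 2031 gives 1 September 2031, which is the date payment becomes effective.

1 September 2031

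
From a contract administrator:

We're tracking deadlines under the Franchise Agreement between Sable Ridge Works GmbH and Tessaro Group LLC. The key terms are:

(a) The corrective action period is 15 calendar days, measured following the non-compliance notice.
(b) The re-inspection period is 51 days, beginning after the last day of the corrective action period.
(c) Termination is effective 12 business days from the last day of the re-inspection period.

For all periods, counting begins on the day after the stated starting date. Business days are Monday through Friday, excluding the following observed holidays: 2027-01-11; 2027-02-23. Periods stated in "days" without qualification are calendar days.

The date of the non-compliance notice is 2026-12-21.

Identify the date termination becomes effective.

Adding 15 calendar days to 2026-12-21 gives 2027-01-05, which is the last day of the corrective action period.
The last day of the re-inspection period: 2027-01-05 + 51 days = 2027-02-25.
The date termination becomes effective: counting 12 business days from Thursday, 2027-02-25 (Feb 26, Mar 1, Mar 2, Mar 3, …, Mar 11, Mar 12, Mar 15, skipping weekends) reaches Monday, 2027-03-15.

2027-03-15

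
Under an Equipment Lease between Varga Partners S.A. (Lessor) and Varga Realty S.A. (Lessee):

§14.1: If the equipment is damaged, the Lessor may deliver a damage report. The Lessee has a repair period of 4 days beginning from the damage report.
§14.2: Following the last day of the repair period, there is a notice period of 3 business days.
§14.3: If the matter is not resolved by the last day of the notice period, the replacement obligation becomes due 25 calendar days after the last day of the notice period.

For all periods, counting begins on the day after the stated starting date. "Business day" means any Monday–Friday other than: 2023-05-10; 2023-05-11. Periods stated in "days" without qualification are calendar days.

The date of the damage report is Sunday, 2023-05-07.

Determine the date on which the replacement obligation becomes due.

2023-06-10

The last day of the repair period: 2023-05-07 + 4 days = 2023-05-11.
The last day of the notice period: counting 3 business days from Thursday, 2023-05-11 (May 12, May 15, May 16, skipping weekends) reaches Tuesday, 2023-05-16.
The date on which the replacement obligation becomes due: 2023-05-16 + 25 days = 2023-06-10.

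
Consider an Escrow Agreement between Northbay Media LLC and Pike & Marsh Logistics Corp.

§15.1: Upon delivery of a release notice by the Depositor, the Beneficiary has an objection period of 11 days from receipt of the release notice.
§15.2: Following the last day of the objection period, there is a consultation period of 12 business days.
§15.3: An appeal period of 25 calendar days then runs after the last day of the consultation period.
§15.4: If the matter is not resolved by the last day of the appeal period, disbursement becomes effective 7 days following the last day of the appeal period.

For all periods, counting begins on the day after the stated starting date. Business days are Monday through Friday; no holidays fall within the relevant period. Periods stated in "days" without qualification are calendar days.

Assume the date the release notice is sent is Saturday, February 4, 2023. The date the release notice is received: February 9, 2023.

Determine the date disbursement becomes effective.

Adding 11 calendar days to February 9, 2023 gives February 20, 2023, which is the last day of the objection period.
The last day of the consultation period: counting 12 business days from Monday, February 20, 2023 (Feb 21, Feb 22, Feb 23, Feb 24, …, Mar 6, Mar 7, Mar 8, skipping weekends) reaches Wednesday, March 8, 2023.
Adding 25 calendar days to March 8, 2023 gives April 2, 2023, which is the last day of the appeal period.
Adding 7 calendar days to April 2, 2023 gives April 9, 2023, which is the date disbursement becomes effective.

April 9, 2023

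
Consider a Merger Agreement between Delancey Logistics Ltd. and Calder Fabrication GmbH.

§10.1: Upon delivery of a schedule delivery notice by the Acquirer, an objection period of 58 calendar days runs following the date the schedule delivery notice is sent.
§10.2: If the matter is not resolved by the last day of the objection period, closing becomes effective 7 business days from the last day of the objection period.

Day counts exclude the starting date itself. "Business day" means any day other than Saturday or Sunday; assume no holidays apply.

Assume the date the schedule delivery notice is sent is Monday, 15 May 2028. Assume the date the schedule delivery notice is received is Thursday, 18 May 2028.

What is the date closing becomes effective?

Adding 58 calendar days to 15 May 2028 gives 12 July 2028, which is the last day of the objection period.
The date closing becomes effective: counting 7 business days from Wednesday, 12 July 2028 (Jul 13, Jul 14, Jul 17, Jul 18, Jul 19, Jul 20, Jul 21, skipping weekends) reaches Friday, 21 July 2028.

21 July 2028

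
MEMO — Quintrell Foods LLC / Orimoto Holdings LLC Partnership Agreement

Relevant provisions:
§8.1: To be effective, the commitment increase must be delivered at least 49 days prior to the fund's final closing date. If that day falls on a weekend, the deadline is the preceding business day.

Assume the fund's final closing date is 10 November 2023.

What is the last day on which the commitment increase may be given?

Counting back 49 calendar days from 10 November 2023 gives 22 September 2023. That is a Friday, so no adjustment is needed.

22 September 2023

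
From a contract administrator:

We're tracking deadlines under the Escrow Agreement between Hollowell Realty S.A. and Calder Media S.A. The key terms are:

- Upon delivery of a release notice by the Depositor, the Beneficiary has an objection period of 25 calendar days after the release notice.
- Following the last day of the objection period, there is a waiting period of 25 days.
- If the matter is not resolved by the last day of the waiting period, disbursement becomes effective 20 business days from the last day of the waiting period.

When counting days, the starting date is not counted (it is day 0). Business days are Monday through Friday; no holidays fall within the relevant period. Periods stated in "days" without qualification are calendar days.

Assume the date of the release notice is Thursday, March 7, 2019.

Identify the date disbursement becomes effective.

The last day of the objection period: 25 calendar days after March 7, 2019 is April 1, 2019.
The last day of the waiting period: 25 calendar days after April 1, 2019 is April 26, 2019.
The date disbursement becomes effective: 20 business days after Friday, April 26, 2019, skipping weekends — Apr 29, Apr 30, May 1, May 2, …, May 22, May 23, May 24 — lands on Friday, May 24, 2019.

May 24, 2019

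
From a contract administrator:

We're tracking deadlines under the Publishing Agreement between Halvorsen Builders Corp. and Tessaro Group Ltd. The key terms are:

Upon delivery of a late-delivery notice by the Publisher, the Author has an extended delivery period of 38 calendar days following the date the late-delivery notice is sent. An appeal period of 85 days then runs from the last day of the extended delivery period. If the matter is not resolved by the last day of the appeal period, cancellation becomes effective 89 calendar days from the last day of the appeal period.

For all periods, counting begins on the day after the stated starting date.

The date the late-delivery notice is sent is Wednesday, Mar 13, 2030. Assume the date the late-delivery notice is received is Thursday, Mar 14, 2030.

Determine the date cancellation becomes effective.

Oct 11, 2030

The last day of the extended delivery period: 38 calendar days after Mar 13, 2030 is Apr 20, 2030.
Adding 85 calendar days to Apr 20, 2030 gives Jul 14, 2030, which is the last day of the appeal period.
The date cancellation becomes effective: 89 calendar days after Jul 14, 2030 is Oct 11, 2030.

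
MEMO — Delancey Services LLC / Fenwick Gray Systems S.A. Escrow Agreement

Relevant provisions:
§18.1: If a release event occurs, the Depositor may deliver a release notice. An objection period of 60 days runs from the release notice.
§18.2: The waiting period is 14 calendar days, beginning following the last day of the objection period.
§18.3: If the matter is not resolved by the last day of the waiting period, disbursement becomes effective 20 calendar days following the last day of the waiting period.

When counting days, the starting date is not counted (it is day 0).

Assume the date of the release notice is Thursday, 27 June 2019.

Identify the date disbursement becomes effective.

Adding 60 calendar days to 27 June 2019 gives 26 August 2019, which is the last day of the objection period.
The last day of the waiting period: 14 calendar days after 26 August 2019 is 9 September 2019.
Adding 20 calendar days to 9 September 2019 gives 29 September 2019, which is the date disbursement becomes effective.

29 September 2019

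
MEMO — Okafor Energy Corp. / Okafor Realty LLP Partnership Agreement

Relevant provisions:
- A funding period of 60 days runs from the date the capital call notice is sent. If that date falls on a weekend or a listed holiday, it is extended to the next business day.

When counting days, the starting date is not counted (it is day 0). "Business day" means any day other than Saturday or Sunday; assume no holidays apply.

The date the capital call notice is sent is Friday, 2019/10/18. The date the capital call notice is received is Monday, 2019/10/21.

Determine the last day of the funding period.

2019/12/17

Adding 60 calendar days to 2019/10/18 gives 2019/12/17, which is the last day of the funding period. 2019/12/17 is a Tuesday, so no roll-forward applies.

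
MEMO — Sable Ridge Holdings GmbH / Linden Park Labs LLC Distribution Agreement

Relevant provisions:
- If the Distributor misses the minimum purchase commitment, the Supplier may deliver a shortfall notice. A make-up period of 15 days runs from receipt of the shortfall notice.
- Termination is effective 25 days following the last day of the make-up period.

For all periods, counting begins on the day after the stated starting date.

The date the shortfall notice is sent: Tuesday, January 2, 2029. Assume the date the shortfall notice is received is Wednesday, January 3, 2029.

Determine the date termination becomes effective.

The last day of the make-up period: January 3, 2029 + 15 days = January 18, 2029.
The date termination becomes effective: 25 calendar days after January 18, 2029 is February 12, 2029.

February 12, 2029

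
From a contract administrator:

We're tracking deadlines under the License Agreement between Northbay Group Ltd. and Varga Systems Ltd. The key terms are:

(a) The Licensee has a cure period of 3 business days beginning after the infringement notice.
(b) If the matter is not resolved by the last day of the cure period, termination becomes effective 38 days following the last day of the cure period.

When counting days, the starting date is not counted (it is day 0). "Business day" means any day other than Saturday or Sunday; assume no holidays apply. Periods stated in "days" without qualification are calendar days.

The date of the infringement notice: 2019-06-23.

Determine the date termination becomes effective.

2019-08-03

The last day of the cure period: 3 business days after Sunday, 2019-06-23, skipping weekends — Jun 24, Jun 25, Jun 26 — lands on Wednesday, 2019-06-26.
Adding 38 calendar days to 2019-06-26 gives 2019-08-03, which is the date termination becomes effective.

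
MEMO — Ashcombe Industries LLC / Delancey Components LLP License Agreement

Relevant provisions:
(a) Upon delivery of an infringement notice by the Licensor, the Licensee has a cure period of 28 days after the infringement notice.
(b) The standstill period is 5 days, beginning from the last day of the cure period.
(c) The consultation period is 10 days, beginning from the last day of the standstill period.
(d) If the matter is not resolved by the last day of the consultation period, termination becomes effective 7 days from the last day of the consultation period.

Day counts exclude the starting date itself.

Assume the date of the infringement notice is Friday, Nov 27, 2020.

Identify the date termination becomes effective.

Adding 28 calendar days to Nov 27, 2020 gives Dec 25, 2020, which is the last day of the cure period.
The last day of the standstill period: 5 calendar days after Dec 25, 2020 is Dec 30, 2020.
The last day of the consultation period: Dec 30, 2020 + 10 days = Jan 9, 2021.
The date termination becomes effective: Jan 9, 2021 + 7 days = Jan 16, 2021.

Jan 16, 2021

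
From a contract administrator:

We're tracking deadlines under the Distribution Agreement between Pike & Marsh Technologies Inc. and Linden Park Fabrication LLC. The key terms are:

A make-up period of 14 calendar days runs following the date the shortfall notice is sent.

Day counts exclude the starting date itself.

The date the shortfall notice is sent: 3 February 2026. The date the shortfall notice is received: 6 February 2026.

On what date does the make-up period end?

The last day of the make-up period: 14 calendar days after 3 February 2026 is 17 February 2026.

17 February 2026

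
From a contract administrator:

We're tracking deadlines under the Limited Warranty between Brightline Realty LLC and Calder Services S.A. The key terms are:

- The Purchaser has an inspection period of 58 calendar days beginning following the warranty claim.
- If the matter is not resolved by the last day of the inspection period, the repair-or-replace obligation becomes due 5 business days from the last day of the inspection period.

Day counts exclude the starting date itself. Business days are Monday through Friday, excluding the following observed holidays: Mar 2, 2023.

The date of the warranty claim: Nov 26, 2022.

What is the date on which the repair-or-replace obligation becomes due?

Jan 30, 2023

Adding 58 calendar days to Nov 26, 2022 gives Jan 23, 2023, which is the last day of the inspection period.
The date on which the repair-or-replace obligation becomes due: 5 business days after Monday, Jan 23, 2023, skipping weekends — Jan 24, Jan 25, Jan 26, Jan 27, Jan 30 — lands on Monday, Jan 30, 2023.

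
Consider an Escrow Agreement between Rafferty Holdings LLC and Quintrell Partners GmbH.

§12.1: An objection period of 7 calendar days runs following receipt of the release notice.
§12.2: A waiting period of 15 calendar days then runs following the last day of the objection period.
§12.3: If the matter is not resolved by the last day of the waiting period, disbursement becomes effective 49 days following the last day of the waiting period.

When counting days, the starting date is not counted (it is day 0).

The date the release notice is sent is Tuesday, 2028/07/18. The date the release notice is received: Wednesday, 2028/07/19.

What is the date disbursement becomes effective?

2028/09/28

The last day of the objection period: 2028/07/19 + 7 days = 2028/07/26.
The last day of the waiting period: 15 calendar days after 2028/07/26 is 2028/08/10.
Adding 49 calendar days to 2028/08/10 gives 2028/09/28, which is the date disbursement becomes effective.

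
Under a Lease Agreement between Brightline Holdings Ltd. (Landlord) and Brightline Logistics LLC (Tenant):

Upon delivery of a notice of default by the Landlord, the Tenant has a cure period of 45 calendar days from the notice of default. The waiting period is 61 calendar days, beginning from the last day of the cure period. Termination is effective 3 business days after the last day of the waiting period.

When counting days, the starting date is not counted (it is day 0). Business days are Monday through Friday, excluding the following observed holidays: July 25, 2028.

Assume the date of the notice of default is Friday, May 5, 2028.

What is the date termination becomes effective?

August 23, 2028

The last day of the cure period: 45 calendar days after May 5, 2028 is June 19, 2028.
Adding 61 calendar days to June 19, 2028 gives August 19, 2028, which is the last day of the waiting period.
From Saturday, August 19, 2028, 3 business days (Aug 21, Aug 22, Aug 23, skipping weekends) brings us to Wednesday, August 23, 2028, which is the date termination becomes effective.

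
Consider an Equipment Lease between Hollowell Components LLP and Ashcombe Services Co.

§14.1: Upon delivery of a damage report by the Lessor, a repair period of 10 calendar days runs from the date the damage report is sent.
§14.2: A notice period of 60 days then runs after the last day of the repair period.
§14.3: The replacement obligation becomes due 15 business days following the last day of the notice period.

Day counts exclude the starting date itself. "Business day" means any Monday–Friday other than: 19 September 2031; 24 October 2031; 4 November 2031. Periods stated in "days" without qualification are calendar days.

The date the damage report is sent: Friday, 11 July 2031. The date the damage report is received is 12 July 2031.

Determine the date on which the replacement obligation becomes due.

Adding 10 calendar days to 11 July 2031 gives 21 July 2031, which is the last day of the repair period.
Adding 60 calendar days to 21 July 2031 gives 19 September 2031, which is the last day of the notice period.
The date on which the replacement obligation becomes due: 15 business days after Friday, 19 September 2031, skipping weekends — Sep 22, Sep 23, Sep 24, Sep 25, …, Oct 8, Oct 9, Oct 10 — lands on Friday, 10 October 2031.

10 October 2031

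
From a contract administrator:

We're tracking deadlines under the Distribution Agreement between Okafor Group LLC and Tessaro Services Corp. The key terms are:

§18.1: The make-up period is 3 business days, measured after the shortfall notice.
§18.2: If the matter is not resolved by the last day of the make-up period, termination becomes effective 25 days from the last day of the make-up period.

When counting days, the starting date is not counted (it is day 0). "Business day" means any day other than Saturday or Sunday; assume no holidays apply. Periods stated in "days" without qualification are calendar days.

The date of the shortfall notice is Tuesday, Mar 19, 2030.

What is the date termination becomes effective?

The last day of the make-up period: counting 3 business days from Tuesday, Mar 19, 2030 (Mar 20, Mar 21, Mar 22, skipping weekends) reaches Friday, Mar 22, 2030.
Adding 25 calendar days to Mar 22, 2030 gives Apr 16, 2030, which is the date termination becomes effective.

Apr 16, 2030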